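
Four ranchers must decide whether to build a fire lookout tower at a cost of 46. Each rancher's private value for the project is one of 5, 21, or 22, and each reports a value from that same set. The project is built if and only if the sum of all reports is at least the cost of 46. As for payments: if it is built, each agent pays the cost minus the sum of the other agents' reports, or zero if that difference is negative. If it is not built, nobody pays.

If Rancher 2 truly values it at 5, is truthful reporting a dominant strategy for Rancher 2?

Yes

Check each profile of the others' reports and compare truth against every alternative report.
Others report (5, 5, 21): truth gives 0, best alternative gives -10.
Others report (5, 21, 5): truth gives 0, best alternative gives -10.
Others report (21, 5, 5): truth gives 0, best alternative gives -10.
Others report (5, 5, 22): truth gives 0, best alternative gives -9.
Others report (5, 22, 5): truth gives 0, best alternative gives -9.
Others report (22, 5, 5): truth gives 0, best alternative gives -9.
(Remaining 21 profiles checked similarly; truth is weakly best in each.)
In every case the truthful report is at least as good as any alternative, so it is a dominant strategy.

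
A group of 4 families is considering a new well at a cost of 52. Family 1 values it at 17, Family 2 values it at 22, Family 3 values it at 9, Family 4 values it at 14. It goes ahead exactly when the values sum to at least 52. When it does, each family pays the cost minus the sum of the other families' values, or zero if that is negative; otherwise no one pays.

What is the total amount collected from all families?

Total value 62 ≥ cost 52, so it is built.
Family 1: others sum to 45; max(0, 52 - 45) = 7.
Family 2: others sum to 40; max(0, 52 - 40) = 12.
Family 3: others sum to 53; max(0, 52 - 53) = 0.
Family 4: others sum to 48; max(0, 52 - 48) = 4.
Total collected = 7 + 12 + 0 + 4 = 23.

23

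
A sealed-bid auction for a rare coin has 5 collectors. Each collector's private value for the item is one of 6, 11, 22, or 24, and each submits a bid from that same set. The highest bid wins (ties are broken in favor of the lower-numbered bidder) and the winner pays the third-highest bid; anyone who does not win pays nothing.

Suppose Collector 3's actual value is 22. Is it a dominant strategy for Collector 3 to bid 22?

Consider the case where Collector 1 bids 6, Collector 2 bids 6, Collector 4 bids 6 and Collector 5 bids 24.
Truthful bid 22: loses, pays 0, utility 0.
Bid 24 instead: wins, pays 6, utility 22 - 6 = 16.
Since 16 > 0, bidding 24 is strictly better here, so truthful bidding is not dominant.

No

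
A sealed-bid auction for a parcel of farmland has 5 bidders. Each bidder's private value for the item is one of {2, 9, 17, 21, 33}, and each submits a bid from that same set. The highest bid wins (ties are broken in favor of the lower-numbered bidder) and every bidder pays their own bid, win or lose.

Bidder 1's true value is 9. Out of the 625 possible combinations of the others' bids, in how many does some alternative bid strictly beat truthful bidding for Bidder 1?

Others bid (2, 2, 2, 2): truth gives 0; bid 2 gives 7 > 0. Violating.
Others bid (2, 2, 2, 17): truth gives -9; bid 2 gives -2 > -9. Violating.
Others bid (2, 2, 2, 21): truth gives -9; bid 2 gives -2 > -9. Violating.
Others bid (2, 2, 2, 33): truth gives -9; bid 2 gives -2 > -9. Violating.
Others bid (2, 2, 2, 9): truth gives 0; no alternative beats it.
Others bid (2, 2, 9, 2): truth gives 0; no alternative beats it.
(Checking all 625 profiles: 610 have a profitable deviation, 15 do not.)

610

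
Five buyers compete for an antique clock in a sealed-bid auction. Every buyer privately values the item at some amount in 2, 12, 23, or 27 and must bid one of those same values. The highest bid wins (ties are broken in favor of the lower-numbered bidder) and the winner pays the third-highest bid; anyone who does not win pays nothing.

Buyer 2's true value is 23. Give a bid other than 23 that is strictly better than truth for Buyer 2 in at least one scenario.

Suppose Buyer 1 bids 2, Buyer 3 bids 2, Buyer 4 bids 2 and Buyer 5 bids 27.
Bid 23: loses, pays 0, utility 0.
Bid 27: wins, pays 2, utility 23 - 2 = 21.
So bidding 27 beats truth here (21 > 0).

27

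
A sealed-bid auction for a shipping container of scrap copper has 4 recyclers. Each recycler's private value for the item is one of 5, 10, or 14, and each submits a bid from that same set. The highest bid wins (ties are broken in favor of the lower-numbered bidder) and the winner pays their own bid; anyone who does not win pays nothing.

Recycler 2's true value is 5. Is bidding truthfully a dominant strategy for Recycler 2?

Check each profile of the others' bids and compare truth against every alternative bid.
Others bid (5, 5, 5): truth gives 0, best alternative gives -5.
Others bid (5, 5, 10): truth gives 0, best alternative gives -5.
Others bid (5, 10, 5): truth gives 0, best alternative gives -5.
Others bid (5, 10, 10): truth gives 0, best alternative gives -5.
Others bid (5, 5, 14): truth gives 0, best alternative gives 0.
Others bid (5, 10, 14): truth gives 0, best alternative gives 0.
(Remaining 21 profiles checked similarly; truth is weakly best in each.)
In every case the truthful bid is at least as good as any alternative, so it is a dominant strategy.

Yes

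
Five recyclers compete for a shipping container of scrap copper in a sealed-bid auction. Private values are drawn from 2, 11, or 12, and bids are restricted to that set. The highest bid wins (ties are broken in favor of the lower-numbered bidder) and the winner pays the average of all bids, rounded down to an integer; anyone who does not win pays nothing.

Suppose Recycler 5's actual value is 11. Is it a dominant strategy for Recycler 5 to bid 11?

Consider the case where Recycler 1 bids 2, Recycler 2 bids 2, Recycler 3 bids 2 and Recycler 4 bids 11.
Truthful bid 11: loses, pays 0, utility 0.
Bid 12 instead: wins, pays 5, utility 11 - 5 = 6.
Since 6 > 0, bidding 12 is strictly better here, so truthful bidding is not dominant.

No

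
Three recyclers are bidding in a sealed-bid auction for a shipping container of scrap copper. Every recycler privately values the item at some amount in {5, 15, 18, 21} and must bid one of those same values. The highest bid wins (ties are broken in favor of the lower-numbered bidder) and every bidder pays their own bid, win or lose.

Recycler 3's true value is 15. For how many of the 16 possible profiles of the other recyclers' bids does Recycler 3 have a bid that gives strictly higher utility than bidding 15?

15

Others bid (5, 15): truth gives -15; bid 18 gives -3 > -15. Violating.
Others bid (5, 18): truth gives -15; bid 5 gives -5 > -15. Violating.
Others bid (5, 21): truth gives -15; bid 5 gives -5 > -15. Violating.
Others bid (15, 5): truth gives -15; bid 18 gives -3 > -15. Violating.
Others bid (5, 5): truth gives 0; no alternative beats it.
(Checking all 16 profiles: 15 have a profitable deviation, 1 does not.)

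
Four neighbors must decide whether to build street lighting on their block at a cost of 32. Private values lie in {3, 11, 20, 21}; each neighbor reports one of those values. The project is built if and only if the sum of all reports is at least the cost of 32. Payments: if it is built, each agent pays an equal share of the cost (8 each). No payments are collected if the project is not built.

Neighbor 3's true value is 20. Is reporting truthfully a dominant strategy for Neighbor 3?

Yes

Check each profile of the others' reports and compare truth against every alternative report.
Others report (3, 3, 11): truth gives 12, best alternative gives 12.
Others report (3, 3, 20): truth gives 12, best alternative gives 12.
Others report (3, 3, 21): truth gives 12, best alternative gives 12.
Others report (3, 11, 3): truth gives 12, best alternative gives 12.
Others report (3, 11, 11): truth gives 12, best alternative gives 12.
Others report (3, 11, 20): truth gives 12, best alternative gives 12.
(Remaining 58 profiles checked similarly; truth is weakly best in each.)
In every case the truthful report is at least as good as any alternative, so it is a dominant strategy.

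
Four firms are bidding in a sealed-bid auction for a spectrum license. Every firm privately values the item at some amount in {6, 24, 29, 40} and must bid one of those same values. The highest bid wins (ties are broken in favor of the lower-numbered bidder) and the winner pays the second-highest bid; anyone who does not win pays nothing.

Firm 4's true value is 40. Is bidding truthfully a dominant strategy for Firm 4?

Check each profile of the others' bids and compare truth against every alternative bid.
Others bid (6, 6, 29): truth gives 11, best alternative gives 0.
Others bid (6, 24, 29): truth gives 11, best alternative gives 0.
Others bid (6, 29, 6): truth gives 11, best alternative gives 0.
Others bid (6, 29, 24): truth gives 11, best alternative gives 0.
Others bid (6, 29, 29): truth gives 11, best alternative gives 0.
Others bid (24, 6, 29): truth gives 11, best alternative gives 0.
(Remaining 58 profiles checked similarly; truth is weakly best in each.)
In every case the truthful bid is at least as good as any alternative, so it is a dominant strategy.

Yes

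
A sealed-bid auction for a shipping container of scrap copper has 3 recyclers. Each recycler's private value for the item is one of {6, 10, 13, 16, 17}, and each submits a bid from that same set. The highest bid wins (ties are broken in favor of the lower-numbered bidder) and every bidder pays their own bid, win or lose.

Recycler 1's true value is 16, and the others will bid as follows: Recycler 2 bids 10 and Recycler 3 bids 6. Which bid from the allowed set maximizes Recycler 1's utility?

10

Bid 6: loses but pays 6, utility -6.
Bid 10: wins, pays 10, utility 16 - 10 = 6.
Bid 13: wins, pays 13, utility 16 - 13 = 3.
Bid 16: wins, pays 16, utility 16 - 16 = 0.
Bid 17: wins, pays 17, utility 16 - 17 = -1.
The best choice is 10 with utility 6.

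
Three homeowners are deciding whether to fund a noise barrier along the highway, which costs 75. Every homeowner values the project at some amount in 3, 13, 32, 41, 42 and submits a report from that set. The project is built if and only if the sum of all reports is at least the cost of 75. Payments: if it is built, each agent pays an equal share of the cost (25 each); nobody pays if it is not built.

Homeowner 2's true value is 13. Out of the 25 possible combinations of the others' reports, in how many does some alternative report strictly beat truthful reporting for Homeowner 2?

Others report (32, 32): truth gives -12; report 3 gives 0 > -12. Violating.
Others report (3, 3): truth gives 0; no alternative beats it.
Others report (3, 13): truth gives 0; no alternative beats it.
(Checking all 25 profiles: 1 has a profitable deviation, 24 do not.)

1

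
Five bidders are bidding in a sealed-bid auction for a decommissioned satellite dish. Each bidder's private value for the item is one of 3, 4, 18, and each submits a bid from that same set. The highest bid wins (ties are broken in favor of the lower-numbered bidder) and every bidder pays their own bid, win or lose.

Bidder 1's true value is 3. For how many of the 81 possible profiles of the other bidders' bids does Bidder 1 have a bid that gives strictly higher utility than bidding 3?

Others bid (3, 3, 3, 4): truth gives -3; bid 4 gives -1 > -3. Violating.
Others bid (3, 3, 4, 3): truth gives -3; bid 4 gives -1 > -3. Violating.
Others bid (3, 3, 4, 4): truth gives -3; bid 4 gives -1 > -3. Violating.
Others bid (3, 4, 3, 3): truth gives -3; bid 4 gives -1 > -3. Violating.
Others bid (3, 3, 3, 3): truth gives 0; no alternative beats it.
Others bid (3, 3, 3, 18): truth gives -3; no alternative beats it.
(Checking all 81 profiles: 15 have a profitable deviation, 66 do not.)

15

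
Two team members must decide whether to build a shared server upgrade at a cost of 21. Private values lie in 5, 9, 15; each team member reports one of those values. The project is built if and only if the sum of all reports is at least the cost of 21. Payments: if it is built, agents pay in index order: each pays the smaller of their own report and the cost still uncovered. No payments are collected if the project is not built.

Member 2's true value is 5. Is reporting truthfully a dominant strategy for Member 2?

Yes

Check each profile of the others' reports and compare truth against every alternative report.
Others report (15): truth gives 0, best alternative gives -1.
Others report (5): truth gives 0, best alternative gives 0.
Others report (9): truth gives 0, best alternative gives 0.
In every case the truthful report is at least as good as any alternative, so it is a dominant strategy.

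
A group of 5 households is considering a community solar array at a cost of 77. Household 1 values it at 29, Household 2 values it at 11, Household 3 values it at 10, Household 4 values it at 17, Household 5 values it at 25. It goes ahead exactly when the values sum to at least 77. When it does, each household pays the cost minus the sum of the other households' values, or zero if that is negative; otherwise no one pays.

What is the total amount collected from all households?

Total value 92 ≥ cost 77, so it is built.
Household 1: others sum to 63; max(0, 77 - 63) = 14.
Household 2: others sum to 81; max(0, 77 - 81) = 0.
Household 3: others sum to 82; max(0, 77 - 82) = 0.
Household 4: others sum to 75; max(0, 77 - 75) = 2.
Household 5: others sum to 67; max(0, 77 - 67) = 10.
Total collected = 14 + 0 + 0 + 2 + 10 = 26.

26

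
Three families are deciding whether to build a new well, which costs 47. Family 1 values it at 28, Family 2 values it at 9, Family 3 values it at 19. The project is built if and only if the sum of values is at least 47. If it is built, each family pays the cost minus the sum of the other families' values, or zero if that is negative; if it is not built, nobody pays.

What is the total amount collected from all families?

Total value 56 ≥ cost 47, so it is built.
Family 1: others sum to 28; max(0, 47 - 28) = 19.
Family 2: others sum to 47; max(0, 47 - 47) = 0.
Family 3: others sum to 37; max(0, 47 - 37) = 10.
Total collected = 19 + 0 + 10 = 29.

29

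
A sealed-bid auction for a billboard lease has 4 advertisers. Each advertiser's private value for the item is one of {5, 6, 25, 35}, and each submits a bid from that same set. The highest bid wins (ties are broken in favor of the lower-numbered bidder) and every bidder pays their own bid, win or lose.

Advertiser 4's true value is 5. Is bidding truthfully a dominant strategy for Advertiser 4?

Consider the case where Advertiser 1 bids 5, Advertiser 2 bids 5 and Advertiser 3 bids 5.
Truthful bid 5: loses but pays 5, utility -5.
Bid 6 instead: wins, pays 6, utility 5 - 6 = -1.
Since -1 > -5, bidding 6 is strictly better here, so truthful bidding is not dominant.

No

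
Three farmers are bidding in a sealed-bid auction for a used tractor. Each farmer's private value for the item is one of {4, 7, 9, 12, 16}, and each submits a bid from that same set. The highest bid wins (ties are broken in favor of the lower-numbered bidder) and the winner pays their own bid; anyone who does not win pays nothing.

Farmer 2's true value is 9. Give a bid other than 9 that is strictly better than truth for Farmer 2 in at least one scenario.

7

Suppose Farmer 1 bids 4 and Farmer 3 bids 4.
Bid 9: wins, pays 9, utility 9 - 9 = 0.
Bid 7: wins, pays 7, utility 9 - 7 = 2.
So bidding 7 beats truth here (2 > 0).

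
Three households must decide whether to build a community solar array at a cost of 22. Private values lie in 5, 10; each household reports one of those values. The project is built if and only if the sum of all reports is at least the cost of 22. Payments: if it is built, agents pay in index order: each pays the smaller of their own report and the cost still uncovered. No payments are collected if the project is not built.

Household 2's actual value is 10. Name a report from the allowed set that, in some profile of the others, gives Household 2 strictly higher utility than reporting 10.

5

Suppose Household 1 reports 10 and Household 3 reports 10.
Report 10: project built, pays 10, utility 10 - 10 = 0.
Report 5: project built, pays 5, utility 10 - 5 = 5.
So reporting 5 beats truth here (5 > 0).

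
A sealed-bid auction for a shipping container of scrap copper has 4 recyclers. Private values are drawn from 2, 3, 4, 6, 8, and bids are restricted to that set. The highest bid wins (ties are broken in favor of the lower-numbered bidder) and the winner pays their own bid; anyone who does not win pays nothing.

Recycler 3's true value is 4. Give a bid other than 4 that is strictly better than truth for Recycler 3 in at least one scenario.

3

Suppose Recycler 1 bids 2, Recycler 2 bids 2 and Recycler 4 bids 2.
Bid 4: wins, pays 4, utility 4 - 4 = 0.
Bid 3: wins, pays 3, utility 4 - 3 = 1.
So bidding 3 beats truth here (1 > 0).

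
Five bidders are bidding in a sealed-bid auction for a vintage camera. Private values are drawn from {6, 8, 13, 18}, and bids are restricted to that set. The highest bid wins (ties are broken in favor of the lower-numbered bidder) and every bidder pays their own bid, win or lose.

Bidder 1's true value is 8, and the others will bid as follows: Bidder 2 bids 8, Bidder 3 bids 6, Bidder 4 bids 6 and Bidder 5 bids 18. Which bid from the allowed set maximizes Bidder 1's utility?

6

Bid 6: loses but pays 6, utility -6.
Bid 8: loses but pays 8, utility -8.
Bid 13: loses but pays 13, utility -13.
Bid 18: wins, pays 18, utility 8 - 18 = -10.
The best choice is 6 with utility -6.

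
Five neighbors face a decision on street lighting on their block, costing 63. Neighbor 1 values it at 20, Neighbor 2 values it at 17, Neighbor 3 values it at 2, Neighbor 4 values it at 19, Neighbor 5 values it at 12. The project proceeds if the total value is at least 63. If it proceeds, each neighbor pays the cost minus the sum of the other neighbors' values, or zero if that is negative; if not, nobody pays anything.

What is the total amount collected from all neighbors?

Total value 70 ≥ cost 63, so it is built.
Neighbor 1: others sum to 50; max(0, 63 - 50) = 13.
Neighbor 2: others sum to 53; max(0, 63 - 53) = 10.
Neighbor 3: others sum to 68; max(0, 63 - 68) = 0.
Neighbor 4: others sum to 51; max(0, 63 - 51) = 12.
Neighbor 5: others sum to 58; max(0, 63 - 58) = 5.
Total collected = 13 + 10 + 0 + 12 + 5 = 40.

40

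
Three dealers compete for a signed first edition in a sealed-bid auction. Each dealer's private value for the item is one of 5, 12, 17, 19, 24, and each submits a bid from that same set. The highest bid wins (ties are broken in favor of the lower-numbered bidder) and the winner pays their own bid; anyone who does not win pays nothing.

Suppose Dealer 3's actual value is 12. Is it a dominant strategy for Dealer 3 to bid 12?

Yes

Check each profile of the others' bids and compare truth against every alternative bid.
Others bid (5, 5): truth gives 0, best alternative gives 0.
Others bid (5, 12): truth gives 0, best alternative gives 0.
Others bid (5, 17): truth gives 0, best alternative gives 0.
Others bid (5, 19): truth gives 0, best alternative gives 0.
Others bid (5, 24): truth gives 0, best alternative gives 0.
Others bid (12, 5): truth gives 0, best alternative gives 0.
(Remaining 19 profiles checked similarly; truth is weakly best in each.)
In every case the truthful bid is at least as good as any alternative, so it is a dominant strategy.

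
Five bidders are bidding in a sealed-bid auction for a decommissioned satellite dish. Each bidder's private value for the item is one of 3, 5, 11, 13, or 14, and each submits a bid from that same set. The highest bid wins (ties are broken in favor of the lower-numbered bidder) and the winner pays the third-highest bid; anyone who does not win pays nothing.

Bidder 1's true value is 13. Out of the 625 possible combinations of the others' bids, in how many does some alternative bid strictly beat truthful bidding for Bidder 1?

108

Others bid (3, 3, 3, 14): truth gives 0; bid 14 gives 10 > 0. Violating.
Others bid (3, 3, 5, 14): truth gives 0; bid 14 gives 8 > 0. Violating.
Others bid (3, 3, 11, 14): truth gives 0; bid 14 gives 2 > 0. Violating.
Others bid (3, 3, 14, 3): truth gives 0; bid 14 gives 10 > 0. Violating.
Others bid (3, 3, 3, 3): truth gives 10; no alternative beats it.
Others bid (3, 3, 3, 5): truth gives 10; no alternative beats it.
(Checking all 625 profiles: 108 have a profitable deviation, 517 do not.)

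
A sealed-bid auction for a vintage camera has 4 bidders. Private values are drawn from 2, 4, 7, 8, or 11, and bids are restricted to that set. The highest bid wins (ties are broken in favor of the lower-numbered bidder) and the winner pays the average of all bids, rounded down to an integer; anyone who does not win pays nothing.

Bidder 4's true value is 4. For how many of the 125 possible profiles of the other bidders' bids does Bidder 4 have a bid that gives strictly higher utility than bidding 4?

3

Others bid (2, 2, 4): truth gives 0; bid 7 gives 1 > 0. Violating.
Others bid (2, 4, 2): truth gives 0; bid 7 gives 1 > 0. Violating.
Others bid (4, 2, 2): truth gives 0; bid 7 gives 1 > 0. Violating.
Others bid (2, 2, 2): truth gives 2; no alternative beats it.
Others bid (2, 2, 7): truth gives 0; no alternative beats it.
(Checking all 125 profiles: 3 have a profitable deviation, 122 do not.)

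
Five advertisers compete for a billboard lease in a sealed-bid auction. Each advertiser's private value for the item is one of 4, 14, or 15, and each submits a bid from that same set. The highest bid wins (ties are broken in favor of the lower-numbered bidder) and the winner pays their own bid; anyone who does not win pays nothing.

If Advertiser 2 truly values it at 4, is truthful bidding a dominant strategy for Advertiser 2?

Yes

Check each profile of the others' bids and compare truth against every alternative bid.
Others bid (4, 4, 4, 4): truth gives 0, best alternative gives -10.
Others bid (4, 4, 4, 14): truth gives 0, best alternative gives -10.
Others bid (4, 4, 14, 4): truth gives 0, best alternative gives -10.
Others bid (4, 4, 14, 14): truth gives 0, best alternative gives -10.
Others bid (4, 14, 4, 4): truth gives 0, best alternative gives -10.
Others bid (4, 14, 4, 14): truth gives 0, best alternative gives -10.
(Remaining 75 profiles checked similarly; truth is weakly best in each.)
In every case the truthful bid is at least as good as any alternative, so it is a dominant strategy.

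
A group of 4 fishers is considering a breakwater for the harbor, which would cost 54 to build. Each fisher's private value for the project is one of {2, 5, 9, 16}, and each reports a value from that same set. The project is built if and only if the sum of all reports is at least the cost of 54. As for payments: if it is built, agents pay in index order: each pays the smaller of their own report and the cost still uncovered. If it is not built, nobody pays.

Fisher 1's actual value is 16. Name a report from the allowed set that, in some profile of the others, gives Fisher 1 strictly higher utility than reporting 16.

9

Suppose Fisher 2 reports 16, Fisher 3 reports 16 and Fisher 4 reports 16.
Report 16: project built, pays 16, utility 16 - 16 = 0.
Report 9: project built, pays 9, utility 16 - 9 = 7.
So reporting 9 beats truth here (7 > 0).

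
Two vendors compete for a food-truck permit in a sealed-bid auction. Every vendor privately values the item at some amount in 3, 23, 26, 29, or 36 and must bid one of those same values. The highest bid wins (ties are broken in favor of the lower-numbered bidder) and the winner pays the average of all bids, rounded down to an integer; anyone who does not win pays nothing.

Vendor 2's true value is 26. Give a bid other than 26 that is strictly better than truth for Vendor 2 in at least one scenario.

23

Suppose Vendor 1 bids 3.
Bid 26: wins, pays 14, utility 26 - 14 = 12.
Bid 23: wins, pays 13, utility 26 - 13 = 13.
So bidding 23 beats truth here (13 > 12).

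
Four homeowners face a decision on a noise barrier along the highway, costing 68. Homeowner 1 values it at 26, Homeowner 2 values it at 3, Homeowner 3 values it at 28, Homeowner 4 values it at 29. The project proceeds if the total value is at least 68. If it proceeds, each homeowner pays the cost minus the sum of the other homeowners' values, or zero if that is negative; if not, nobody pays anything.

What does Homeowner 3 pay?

10

Total value 86 ≥ cost 68, so the project is built.
The other homeowners' values sum to 58.
Cost minus that sum is 68 - 58 = 10.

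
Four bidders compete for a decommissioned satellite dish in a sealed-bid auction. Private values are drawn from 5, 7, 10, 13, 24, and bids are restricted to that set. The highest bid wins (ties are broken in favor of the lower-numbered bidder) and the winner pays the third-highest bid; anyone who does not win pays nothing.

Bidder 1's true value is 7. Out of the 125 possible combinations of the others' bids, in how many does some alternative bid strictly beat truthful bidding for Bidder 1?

Others bid (5, 5, 10): truth gives 0; bid 10 gives 2 > 0. Violating.
Others bid (5, 5, 13): truth gives 0; bid 13 gives 2 > 0. Violating.
Others bid (5, 5, 24): truth gives 0; bid 24 gives 2 > 0. Violating.
Others bid (5, 10, 5): truth gives 0; bid 10 gives 2 > 0. Violating.
Others bid (5, 5, 5): truth gives 2; no alternative beats it.
Others bid (5, 5, 7): truth gives 2; no alternative beats it.
(Checking all 125 profiles: 9 have a profitable deviation, 116 do not.)

9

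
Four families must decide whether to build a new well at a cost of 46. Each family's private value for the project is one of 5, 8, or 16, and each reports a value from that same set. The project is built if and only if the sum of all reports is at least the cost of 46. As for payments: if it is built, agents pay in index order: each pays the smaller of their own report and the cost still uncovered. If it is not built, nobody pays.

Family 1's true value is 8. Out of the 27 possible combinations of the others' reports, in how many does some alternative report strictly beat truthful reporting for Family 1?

1

Others report (16, 16, 16): truth gives 0; report 5 gives 3 > 0. Violating.
Others report (5, 5, 5): truth gives 0; no alternative beats it.
Others report (5, 5, 8): truth gives 0; no alternative beats it.
(Checking all 27 profiles: 1 has a profitable deviation, 26 do not.)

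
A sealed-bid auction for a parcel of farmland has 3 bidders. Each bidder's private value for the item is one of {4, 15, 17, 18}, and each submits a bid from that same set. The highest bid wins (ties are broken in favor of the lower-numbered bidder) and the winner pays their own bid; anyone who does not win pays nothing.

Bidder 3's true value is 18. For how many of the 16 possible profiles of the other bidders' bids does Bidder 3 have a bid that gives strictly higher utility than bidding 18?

4

Others bid (4, 4): truth gives 0; bid 15 gives 3 > 0. Violating.
Others bid (4, 15): truth gives 0; bid 17 gives 1 > 0. Violating.
Others bid (15, 4): truth gives 0; bid 17 gives 1 > 0. Violating.
Others bid (15, 15): truth gives 0; bid 17 gives 1 > 0. Violating.
Others bid (4, 17): truth gives 0; no alternative beats it.
Others bid (4, 18): truth gives 0; no alternative beats it.
(Checking all 16 profiles: 4 have a profitable deviation, 12 do not.)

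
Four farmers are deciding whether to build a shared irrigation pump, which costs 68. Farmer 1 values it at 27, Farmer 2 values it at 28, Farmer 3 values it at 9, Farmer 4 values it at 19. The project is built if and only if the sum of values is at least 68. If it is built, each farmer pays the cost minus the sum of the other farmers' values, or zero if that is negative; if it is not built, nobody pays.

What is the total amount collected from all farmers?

29

Total value 83 ≥ cost 68, so it is built.
Farmer 1: others sum to 56; max(0, 68 - 56) = 12.
Farmer 2: others sum to 55; max(0, 68 - 55) = 13.
Farmer 3: others sum to 74; max(0, 68 - 74) = 0.
Farmer 4: others sum to 64; max(0, 68 - 64) = 4.
Total collected = 12 + 13 + 0 + 4 = 29.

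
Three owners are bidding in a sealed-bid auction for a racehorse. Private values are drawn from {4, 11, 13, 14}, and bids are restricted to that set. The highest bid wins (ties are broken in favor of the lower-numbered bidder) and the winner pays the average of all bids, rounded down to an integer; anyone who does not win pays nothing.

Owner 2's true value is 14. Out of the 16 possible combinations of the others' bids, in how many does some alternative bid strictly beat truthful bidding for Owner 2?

Others bid (4, 4): truth gives 7; bid 11 gives 8 > 7. Violating.
Others bid (4, 11): truth gives 5; bid 11 gives 6 > 5. Violating.
Others bid (11, 11): truth gives 2; bid 13 gives 3 > 2. Violating.
Others bid (4, 13): truth gives 4; no alternative beats it.
Others bid (4, 14): truth gives 4; no alternative beats it.
(Checking all 16 profiles: 3 have a profitable deviation, 13 do not.)

3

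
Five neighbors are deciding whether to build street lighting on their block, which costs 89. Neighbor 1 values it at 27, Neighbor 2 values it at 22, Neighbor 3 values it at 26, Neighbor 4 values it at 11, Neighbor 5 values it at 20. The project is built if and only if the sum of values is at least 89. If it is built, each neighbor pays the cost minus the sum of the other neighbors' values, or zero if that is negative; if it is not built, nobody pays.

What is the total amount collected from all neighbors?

27

Total value 106 ≥ cost 89, so it is built.
Neighbor 1: others sum to 79; max(0, 89 - 79) = 10.
Neighbor 2: others sum to 84; max(0, 89 - 84) = 5.
Neighbor 3: others sum to 80; max(0, 89 - 80) = 9.
Neighbor 4: others sum to 95; max(0, 89 - 95) = 0.
Neighbor 5: others sum to 86; max(0, 89 - 86) = 3.
Total collected = 10 + 5 + 9 + 0 + 3 = 27.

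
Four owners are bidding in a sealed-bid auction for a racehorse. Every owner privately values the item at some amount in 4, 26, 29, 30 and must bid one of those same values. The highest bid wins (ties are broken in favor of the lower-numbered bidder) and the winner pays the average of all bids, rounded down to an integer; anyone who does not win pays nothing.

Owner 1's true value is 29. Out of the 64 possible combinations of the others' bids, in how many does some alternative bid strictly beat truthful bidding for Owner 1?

31

Others bid (4, 4, 4): truth gives 19; bid 4 gives 25 > 19. Violating.
Others bid (4, 4, 30): truth gives 0; bid 30 gives 12 > 0. Violating.
Others bid (4, 26, 26): truth gives 8; bid 26 gives 9 > 8. Violating.
Others bid (4, 26, 30): truth gives 0; bid 30 gives 7 > 0. Violating.
Others bid (4, 4, 26): truth gives 14; no alternative beats it.
Others bid (4, 4, 29): truth gives 13; no alternative beats it.
(Checking all 64 profiles: 31 have a profitable deviation, 33 do not.)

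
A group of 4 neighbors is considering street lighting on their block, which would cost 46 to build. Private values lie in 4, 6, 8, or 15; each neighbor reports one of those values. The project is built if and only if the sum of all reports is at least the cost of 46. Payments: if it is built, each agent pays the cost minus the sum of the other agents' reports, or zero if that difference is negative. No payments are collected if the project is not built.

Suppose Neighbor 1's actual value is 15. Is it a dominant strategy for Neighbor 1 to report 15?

Yes

Check each profile of the others' reports and compare truth against every alternative report.
Others report (6, 15, 15): truth gives 5, best alternative gives 0.
Others report (15, 6, 15): truth gives 5, best alternative gives 0.
Others report (15, 15, 6): truth gives 5, best alternative gives 0.
Others report (4, 15, 15): truth gives 3, best alternative gives 0.
Others report (15, 4, 15): truth gives 3, best alternative gives 0.
Others report (15, 15, 4): truth gives 3, best alternative gives 0.
(Remaining 58 profiles checked similarly; truth is weakly best in each.)
In every case the truthful report is at least as good as any alternative, so it is a dominant strategy.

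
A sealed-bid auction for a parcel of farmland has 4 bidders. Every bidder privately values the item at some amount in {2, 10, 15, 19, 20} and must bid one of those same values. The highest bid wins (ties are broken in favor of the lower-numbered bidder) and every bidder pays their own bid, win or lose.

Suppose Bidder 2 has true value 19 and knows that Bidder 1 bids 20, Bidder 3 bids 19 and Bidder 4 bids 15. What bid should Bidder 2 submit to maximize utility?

2

Bid 2: loses but pays 2, utility -2.
Bid 10: loses but pays 10, utility -10.
Bid 15: loses but pays 15, utility -15.
Bid 19: loses but pays 19, utility -19.
Bid 20: loses but pays 20, utility -20.
The best choice is 2 with utility -2.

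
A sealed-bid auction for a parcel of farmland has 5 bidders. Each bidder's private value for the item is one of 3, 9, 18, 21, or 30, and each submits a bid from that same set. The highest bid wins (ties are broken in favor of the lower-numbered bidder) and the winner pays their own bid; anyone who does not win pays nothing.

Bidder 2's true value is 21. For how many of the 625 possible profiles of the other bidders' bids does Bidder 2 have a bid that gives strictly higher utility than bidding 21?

54

Others bid (3, 3, 3, 3): truth gives 0; bid 9 gives 12 > 0. Violating.
Others bid (3, 3, 3, 9): truth gives 0; bid 9 gives 12 > 0. Violating.
Others bid (3, 3, 3, 18): truth gives 0; bid 18 gives 3 > 0. Violating.
Others bid (3, 3, 9, 3): truth gives 0; bid 9 gives 12 > 0. Violating.
Others bid (3, 3, 3, 21): truth gives 0; no alternative beats it.
Others bid (3, 3, 3, 30): truth gives 0; no alternative beats it.
(Checking all 625 profiles: 54 have a profitable deviation, 571 do not.)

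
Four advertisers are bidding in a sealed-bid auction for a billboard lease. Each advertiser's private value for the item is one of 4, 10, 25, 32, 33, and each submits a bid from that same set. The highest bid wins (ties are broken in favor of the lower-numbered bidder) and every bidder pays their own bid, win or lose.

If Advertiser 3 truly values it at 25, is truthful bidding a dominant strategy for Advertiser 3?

Consider the case where Advertiser 1 bids 4, Advertiser 2 bids 4 and Advertiser 4 bids 4.
Truthful bid 25: wins, pays 25, utility 25 - 25 = 0.
Bid 10 instead: wins, pays 10, utility 25 - 10 = 15.
Since 15 > 0, bidding 10 is strictly better here, so truthful bidding is not dominant.

No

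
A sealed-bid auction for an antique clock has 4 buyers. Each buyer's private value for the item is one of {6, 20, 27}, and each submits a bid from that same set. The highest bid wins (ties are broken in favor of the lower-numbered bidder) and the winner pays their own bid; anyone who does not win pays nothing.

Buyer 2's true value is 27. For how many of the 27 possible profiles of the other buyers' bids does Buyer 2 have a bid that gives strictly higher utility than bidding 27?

4

Others bid (6, 6, 6): truth gives 0; bid 20 gives 7 > 0. Violating.
Others bid (6, 6, 20): truth gives 0; bid 20 gives 7 > 0. Violating.
Others bid (6, 20, 6): truth gives 0; bid 20 gives 7 > 0. Violating.
Others bid (6, 20, 20): truth gives 0; bid 20 gives 7 > 0. Violating.
Others bid (6, 6, 27): truth gives 0; no alternative beats it.
Others bid (6, 20, 27): truth gives 0; no alternative beats it.
(Checking all 27 profiles: 4 have a profitable deviation, 23 do not.)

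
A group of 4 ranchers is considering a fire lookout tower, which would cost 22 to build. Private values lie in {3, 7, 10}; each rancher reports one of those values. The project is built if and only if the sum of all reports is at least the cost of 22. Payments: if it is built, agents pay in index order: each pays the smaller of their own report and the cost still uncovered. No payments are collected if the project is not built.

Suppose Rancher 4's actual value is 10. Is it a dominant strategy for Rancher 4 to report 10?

Yes

Check each profile of the others' reports and compare truth against every alternative report.
Others report (3, 3, 7): truth gives 1, best alternative gives 0.
Others report (3, 7, 3): truth gives 1, best alternative gives 0.
Others report (7, 3, 3): truth gives 1, best alternative gives 0.
Others report (3, 10, 10): truth gives 10, best alternative gives 10.
Others report (7, 7, 10): truth gives 10, best alternative gives 10.
Others report (7, 10, 7): truth gives 10, best alternative gives 10.
(Remaining 21 profiles checked similarly; truth is weakly best in each.)
In every case the truthful report is at least as good as any alternative, so it is a dominant strategy.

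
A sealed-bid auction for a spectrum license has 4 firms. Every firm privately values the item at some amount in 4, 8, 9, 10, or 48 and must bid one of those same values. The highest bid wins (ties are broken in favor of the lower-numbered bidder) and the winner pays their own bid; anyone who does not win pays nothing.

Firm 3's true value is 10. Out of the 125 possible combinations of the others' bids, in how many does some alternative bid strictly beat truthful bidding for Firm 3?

Others bid (4, 4, 4): truth gives 0; bid 8 gives 2 > 0. Violating.
Others bid (4, 4, 8): truth gives 0; bid 8 gives 2 > 0. Violating.
Others bid (4, 4, 9): truth gives 0; bid 9 gives 1 > 0. Violating.
Others bid (4, 8, 4): truth gives 0; bid 9 gives 1 > 0. Violating.
Others bid (4, 4, 10): truth gives 0; no alternative beats it.
Others bid (4, 4, 48): truth gives 0; no alternative beats it.
(Checking all 125 profiles: 12 have a profitable deviation, 113 do not.)

12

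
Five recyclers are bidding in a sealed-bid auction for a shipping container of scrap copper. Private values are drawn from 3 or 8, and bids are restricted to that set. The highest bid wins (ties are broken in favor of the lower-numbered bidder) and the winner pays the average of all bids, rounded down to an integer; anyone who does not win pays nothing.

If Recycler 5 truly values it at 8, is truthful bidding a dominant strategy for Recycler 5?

Check each profile of the others' bids and compare truth against every alternative bid.
Others bid (3, 3, 3, 3): truth gives 4, best alternative gives 0.
Others bid (3, 3, 3, 8): truth gives 0, best alternative gives 0.
Others bid (3, 3, 8, 3): truth gives 0, best alternative gives 0.
Others bid (3, 3, 8, 8): truth gives 0, best alternative gives 0.
Others bid (3, 8, 3, 3): truth gives 0, best alternative gives 0.
Others bid (3, 8, 3, 8): truth gives 0, best alternative gives 0.
(Remaining 10 profiles checked similarly; truth is weakly best in each.)
In every case the truthful bid is at least as good as any alternative, so it is a dominant strategy.

Yes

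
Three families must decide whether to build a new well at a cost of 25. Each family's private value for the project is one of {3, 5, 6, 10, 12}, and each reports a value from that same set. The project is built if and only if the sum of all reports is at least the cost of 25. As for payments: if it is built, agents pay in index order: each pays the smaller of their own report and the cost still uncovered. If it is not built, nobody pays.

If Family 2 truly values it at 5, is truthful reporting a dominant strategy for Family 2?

Consider the case where Family 1 reports 10 and Family 3 reports 12.
Truthful report 5: project built, pays 5, utility 5 - 5 = 0.
Report 3 instead: project built, pays 3, utility 5 - 3 = 2.
Since 2 > 0, reporting 3 is strictly better here, so truthful reporting is not dominant.

No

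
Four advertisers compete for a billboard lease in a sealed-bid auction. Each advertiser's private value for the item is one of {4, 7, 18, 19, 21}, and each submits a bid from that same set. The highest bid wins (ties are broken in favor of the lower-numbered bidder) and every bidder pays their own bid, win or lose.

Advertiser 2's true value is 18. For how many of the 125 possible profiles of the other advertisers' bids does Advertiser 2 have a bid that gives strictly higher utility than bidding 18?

111

Others bid (4, 4, 4): truth gives 0; bid 7 gives 11 > 0. Violating.
Others bid (4, 4, 7): truth gives 0; bid 7 gives 11 > 0. Violating.
Others bid (4, 4, 19): truth gives -18; bid 19 gives -1 > -18. Violating.
Others bid (4, 4, 21): truth gives -18; bid 21 gives -3 > -18. Violating.
Others bid (4, 4, 18): truth gives 0; no alternative beats it.
Others bid (4, 7, 18): truth gives 0; no alternative beats it.
(Checking all 125 profiles: 111 have a profitable deviation, 14 do not.)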